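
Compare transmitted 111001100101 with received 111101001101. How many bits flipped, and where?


XOR: 000100101000

3 error(s) at position(s): 3, 6, 8


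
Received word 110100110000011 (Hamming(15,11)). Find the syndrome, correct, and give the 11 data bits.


Syndrome = 9: error at position 9

Data: 00011000011 (corrected bit 9)


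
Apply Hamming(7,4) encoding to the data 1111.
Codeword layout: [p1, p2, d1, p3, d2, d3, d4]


Parity bits: p1=1, p2=1, p3=1

1111111


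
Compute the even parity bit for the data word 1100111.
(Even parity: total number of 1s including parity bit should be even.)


Number of 1s in data: 5
Parity bit: 1

1


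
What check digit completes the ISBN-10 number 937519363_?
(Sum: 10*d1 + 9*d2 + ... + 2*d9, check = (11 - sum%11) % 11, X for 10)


Weighted sum: 295
295 mod 11 = 9

Check digit: 2


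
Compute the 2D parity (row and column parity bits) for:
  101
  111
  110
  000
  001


Row parities: 01001
Column parities: 101

Row P: 01001, Col P: 101, Corner: 0


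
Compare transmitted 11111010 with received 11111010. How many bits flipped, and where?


XOR: 00000000

0 errors (received matches sent)


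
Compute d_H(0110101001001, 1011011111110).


XOR: 1101110110111
Count of 1s: 10

10


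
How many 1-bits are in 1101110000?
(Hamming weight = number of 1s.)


Counting 1s in 1101110000

5


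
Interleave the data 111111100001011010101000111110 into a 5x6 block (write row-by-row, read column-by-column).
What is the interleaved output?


Matrix:
  111111
  100001
  011010
  101000
  111110
Read columns: 110111010110111100011010111000

110111010110111100011010111000


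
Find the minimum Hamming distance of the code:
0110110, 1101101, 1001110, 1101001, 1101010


Comparing all pairs, minimum distance: 1
Can detect 0 errors, correct 0 errors

1


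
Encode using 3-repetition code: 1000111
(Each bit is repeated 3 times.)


Each bit -> 3 copies

111000000000111111111


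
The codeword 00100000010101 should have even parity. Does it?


Number of 1s: 4

Yes, parity is correct (4 ones)


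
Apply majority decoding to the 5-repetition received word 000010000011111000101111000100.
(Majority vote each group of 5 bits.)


Groups: 00001, 00000, 11111, 00010, 11110, 00100
Majority votes: 001010

001010


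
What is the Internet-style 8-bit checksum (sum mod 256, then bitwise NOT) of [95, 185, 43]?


Sum = 323 mod 256 = 67
Complement = 188

188


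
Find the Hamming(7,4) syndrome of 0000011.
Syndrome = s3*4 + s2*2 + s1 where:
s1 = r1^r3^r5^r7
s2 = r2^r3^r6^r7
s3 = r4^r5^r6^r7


s1=1, s2=0, s3=0

Syndrome = 1 (error at position 1)


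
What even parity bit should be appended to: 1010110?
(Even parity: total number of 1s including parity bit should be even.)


Number of 1s in data: 4
Parity bit: 0

0


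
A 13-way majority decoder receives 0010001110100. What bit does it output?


Ones: 5 out of 13
Threshold: 7

0 (5/13 voted 1)


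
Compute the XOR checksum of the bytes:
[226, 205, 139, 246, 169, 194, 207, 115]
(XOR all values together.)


XOR chain: 226 ^ 205 ^ 139 ^ 246 ^ 169 ^ 194 ^ 207 ^ 115 = 133

133


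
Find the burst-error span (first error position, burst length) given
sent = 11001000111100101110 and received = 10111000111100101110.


XOR: 01110000000000000000

Burst at position 1, length 3


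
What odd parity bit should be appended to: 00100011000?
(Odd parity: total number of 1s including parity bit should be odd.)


Number of 1s in data: 3
Parity bit: 0

0


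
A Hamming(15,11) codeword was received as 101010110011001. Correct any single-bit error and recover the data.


Syndrome = 0: no error detected

Data: 11010011001 (no errors)


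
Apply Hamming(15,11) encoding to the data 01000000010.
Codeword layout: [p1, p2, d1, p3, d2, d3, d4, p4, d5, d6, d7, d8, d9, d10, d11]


Parity bits: p1=1, p2=1, p3=0, p4=1

110010010000010


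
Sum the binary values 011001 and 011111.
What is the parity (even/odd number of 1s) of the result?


011001 = 25
011111 = 31
Sum = 56 = 111000
1s count = 3

odd parity (3 ones in 111000)


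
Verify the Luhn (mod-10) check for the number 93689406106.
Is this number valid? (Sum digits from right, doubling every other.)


Luhn sum = 55
55 mod 10 = 5

Invalid (Luhn sum mod 10 = 5)


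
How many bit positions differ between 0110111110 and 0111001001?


XOR: 0001110111
Count of 1s: 6

6


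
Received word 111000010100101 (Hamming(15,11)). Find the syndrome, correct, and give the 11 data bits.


Syndrome = 0: no error detected

Data: 10000100101 (no errors)


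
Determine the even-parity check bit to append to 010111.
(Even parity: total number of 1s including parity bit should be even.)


Number of 1s in data: 4
Parity bit: 0

0


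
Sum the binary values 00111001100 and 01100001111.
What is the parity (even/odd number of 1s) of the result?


00111001100 = 460
01100001111 = 783
Sum = 1243 = 10011011011
1s count = 7

odd parity (7 ones in 10011011011)


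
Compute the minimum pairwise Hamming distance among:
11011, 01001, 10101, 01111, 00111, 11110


Comparing all pairs, minimum distance: 1
Can detect 0 errors, correct 0 errors

1


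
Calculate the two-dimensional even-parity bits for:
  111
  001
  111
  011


Row parities: 1110
Column parities: 010

Row P: 1110, Col P: 010, Corner: 1


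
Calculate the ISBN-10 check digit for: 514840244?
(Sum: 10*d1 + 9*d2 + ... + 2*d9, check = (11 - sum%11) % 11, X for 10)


Weighted sum: 199
199 mod 11 = 1

Check digit: X


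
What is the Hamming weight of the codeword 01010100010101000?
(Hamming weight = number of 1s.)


Counting 1s in 01010100010101000

6


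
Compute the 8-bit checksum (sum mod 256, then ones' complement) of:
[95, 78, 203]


Sum = 376 mod 256 = 120
Complement = 135

135


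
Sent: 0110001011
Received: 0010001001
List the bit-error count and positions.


XOR: 0100000010

2 error(s) at position(s): 1, 8


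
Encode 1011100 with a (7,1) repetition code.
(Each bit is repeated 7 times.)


Each bit -> 7 copies

1111111000000011111111111111111111100000000000000


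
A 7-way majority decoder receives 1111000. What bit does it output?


Ones: 4 out of 7
Threshold: 4

1 (4/7 voted 1)


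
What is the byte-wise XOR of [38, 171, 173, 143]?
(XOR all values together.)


XOR chain: 38 ^ 171 ^ 173 ^ 143 = 175

175


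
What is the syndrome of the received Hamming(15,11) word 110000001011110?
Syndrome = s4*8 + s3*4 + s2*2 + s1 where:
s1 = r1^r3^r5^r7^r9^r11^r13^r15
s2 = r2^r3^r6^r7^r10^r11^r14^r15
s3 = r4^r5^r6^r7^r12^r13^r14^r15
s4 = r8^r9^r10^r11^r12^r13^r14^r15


s1=0, s2=1, s3=1, s4=1

Syndrome = 14 (error at position 14)


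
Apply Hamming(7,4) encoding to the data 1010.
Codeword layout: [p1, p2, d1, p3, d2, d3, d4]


Parity bits: p1=1, p2=0, p3=1

1011010


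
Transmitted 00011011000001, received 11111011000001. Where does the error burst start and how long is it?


XOR: 11100000000000

Burst at position 0, length 3


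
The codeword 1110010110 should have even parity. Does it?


Number of 1s: 6

Yes, parity is correct (6 ones)


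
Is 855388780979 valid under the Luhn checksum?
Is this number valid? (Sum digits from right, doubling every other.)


Luhn sum = 67
67 mod 10 = 7

Invalid (Luhn sum mod 10 = 7)


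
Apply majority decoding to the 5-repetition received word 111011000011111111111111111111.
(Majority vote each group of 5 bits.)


Groups: 11101, 10000, 11111, 11111, 11111, 11111
Majority votes: 101111

101111


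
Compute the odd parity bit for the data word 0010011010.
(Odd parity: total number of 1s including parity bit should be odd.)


Number of 1s in data: 4
Parity bit: 1

1


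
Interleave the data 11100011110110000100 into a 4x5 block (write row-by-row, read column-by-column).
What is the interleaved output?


Matrix:
  11100
  01111
  01100
  00100
Read columns: 10001110111101000100

10001110111101000100


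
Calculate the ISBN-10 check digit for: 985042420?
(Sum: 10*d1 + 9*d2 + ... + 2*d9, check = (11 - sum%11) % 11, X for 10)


Weighted sum: 258
258 mod 11 = 5

Check digit: 6


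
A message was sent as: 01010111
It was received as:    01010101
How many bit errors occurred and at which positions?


XOR: 00000010

1 error(s) at position(s): 6


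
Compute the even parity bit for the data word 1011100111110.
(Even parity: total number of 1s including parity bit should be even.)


Number of 1s in data: 9
Parity bit: 1

1


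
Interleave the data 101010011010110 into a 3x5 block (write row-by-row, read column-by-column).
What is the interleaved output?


Matrix:
  10101
  00110
  10110
Read columns: 101000111011100

101000111011100


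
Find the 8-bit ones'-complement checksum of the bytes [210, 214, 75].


Sum = 499 mod 256 = 243
Complement = 12

12


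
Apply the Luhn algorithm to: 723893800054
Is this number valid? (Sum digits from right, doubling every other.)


Luhn sum = 45
45 mod 10 = 5

Invalid (Luhn sum mod 10 = 5)


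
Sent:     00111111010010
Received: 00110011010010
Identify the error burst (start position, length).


XOR: 00001100000000

Burst at position 4, length 2


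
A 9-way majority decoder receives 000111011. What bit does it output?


Ones: 5 out of 9
Threshold: 5

1 (5/9 voted 1)


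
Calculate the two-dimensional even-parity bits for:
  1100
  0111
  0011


Row parities: 010
Column parities: 1000

Row P: 010, Col P: 1000, Corner: 1


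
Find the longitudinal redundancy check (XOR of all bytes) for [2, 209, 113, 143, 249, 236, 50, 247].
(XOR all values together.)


XOR chain: 2 ^ 209 ^ 113 ^ 143 ^ 249 ^ 236 ^ 50 ^ 247 = 253

253


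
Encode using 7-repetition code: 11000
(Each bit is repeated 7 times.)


Each bit -> 7 copies

11111111111111000000000000000000000


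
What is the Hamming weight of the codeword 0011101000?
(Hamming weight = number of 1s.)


Counting 1s in 0011101000

4


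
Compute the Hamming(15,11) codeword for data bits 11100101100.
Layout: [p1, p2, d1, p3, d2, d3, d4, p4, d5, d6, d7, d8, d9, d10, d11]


Parity bits: p1=1, p2=1, p3=0, p4=1

111011010101100


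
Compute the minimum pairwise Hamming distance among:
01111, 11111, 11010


Comparing all pairs, minimum distance: 1
Can detect 0 errors, correct 0 errors

1


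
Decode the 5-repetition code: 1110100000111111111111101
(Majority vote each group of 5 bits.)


Groups: 11101, 00000, 11111, 11111, 11101
Majority votes: 10111

10111


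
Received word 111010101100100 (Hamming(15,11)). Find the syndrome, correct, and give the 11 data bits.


Syndrome = 12: error at position 12

Data: 11011101100 (corrected bit 12)


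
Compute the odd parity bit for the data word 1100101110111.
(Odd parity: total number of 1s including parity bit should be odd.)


Number of 1s in data: 9
Parity bit: 0

0


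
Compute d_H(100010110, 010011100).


XOR: 110001010
Count of 1s: 4

4


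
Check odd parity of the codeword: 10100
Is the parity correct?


Number of 1s: 2

No, parity error (2 ones)


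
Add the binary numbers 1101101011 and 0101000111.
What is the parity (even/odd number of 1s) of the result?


1101101011 = 875
0101000111 = 327
Sum = 1202 = 10010110010
1s count = 5

odd parity (5 ones in 10010110010)


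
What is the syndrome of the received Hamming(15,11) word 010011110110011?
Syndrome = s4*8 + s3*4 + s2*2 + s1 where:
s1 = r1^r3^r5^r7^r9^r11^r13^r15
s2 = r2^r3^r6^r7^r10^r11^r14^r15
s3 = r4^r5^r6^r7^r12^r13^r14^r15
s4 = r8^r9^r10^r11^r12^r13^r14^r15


s1=0, s2=1, s3=1, s4=1

Syndrome = 14 (error at position 14)


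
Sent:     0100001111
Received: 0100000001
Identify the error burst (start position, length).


XOR: 0000001110

Burst at position 6, length 3


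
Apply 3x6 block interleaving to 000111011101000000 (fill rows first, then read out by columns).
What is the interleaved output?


Matrix:
  000111
  011101
  000000
Read columns: 000010010110100110

000010010110100110


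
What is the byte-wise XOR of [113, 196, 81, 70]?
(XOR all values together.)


XOR chain: 113 ^ 196 ^ 81 ^ 70 = 162

162


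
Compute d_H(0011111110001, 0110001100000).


XOR: 0101110010001
Count of 1s: 6

6


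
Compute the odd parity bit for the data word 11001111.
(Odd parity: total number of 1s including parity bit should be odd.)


Number of 1s in data: 6
Parity bit: 1

1


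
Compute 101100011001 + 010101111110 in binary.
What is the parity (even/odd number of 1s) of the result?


101100011001 = 2841
010101111110 = 1406
Sum = 4247 = 1000010010111
1s count = 6

even parity (6 ones in 1000010010111)


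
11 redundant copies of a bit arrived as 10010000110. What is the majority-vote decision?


Ones: 4 out of 11
Threshold: 6

0 (4/11 voted 1)


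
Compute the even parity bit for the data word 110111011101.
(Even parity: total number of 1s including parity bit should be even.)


Number of 1s in data: 9
Parity bit: 1

1


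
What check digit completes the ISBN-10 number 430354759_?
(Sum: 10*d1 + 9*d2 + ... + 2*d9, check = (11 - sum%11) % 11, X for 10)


Weighted sum: 199
199 mod 11 = 1

Check digit: X


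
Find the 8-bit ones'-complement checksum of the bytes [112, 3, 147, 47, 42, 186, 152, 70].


Sum = 759 mod 256 = 247
Complement = 8

8


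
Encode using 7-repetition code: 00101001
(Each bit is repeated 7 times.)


Each bit -> 7 copies

00000000000000111111100000001111111000000000000001111111


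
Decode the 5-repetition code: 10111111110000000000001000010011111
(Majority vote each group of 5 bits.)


Groups: 10111, 11111, 00000, 00000, 00100, 00100, 11111
Majority votes: 1100001

1100001


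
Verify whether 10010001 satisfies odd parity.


Number of 1s: 3

Yes, parity is correct (3 ones)


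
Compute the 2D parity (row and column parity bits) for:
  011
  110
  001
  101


Row parities: 0010
Column parities: 001

Row P: 0010, Col P: 001, Corner: 1


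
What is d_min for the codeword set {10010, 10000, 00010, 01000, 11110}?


Comparing all pairs, minimum distance: 1
Can detect 0 errors, correct 0 errors

1


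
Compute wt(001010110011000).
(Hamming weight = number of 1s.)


Counting 1s in 001010110011000

6


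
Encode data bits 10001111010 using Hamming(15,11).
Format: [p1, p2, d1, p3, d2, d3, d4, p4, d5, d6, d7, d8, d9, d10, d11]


Parity bits: p1=1, p2=0, p3=0, p4=1

101000011111010


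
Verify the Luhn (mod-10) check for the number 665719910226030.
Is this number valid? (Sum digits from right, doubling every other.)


Luhn sum = 55
55 mod 10 = 5

Invalid (Luhn sum mod 10 = 5)


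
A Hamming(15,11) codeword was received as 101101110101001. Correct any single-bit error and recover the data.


Syndrome = 6: error at position 6

Data: 10010101001 (corrected bit 6)


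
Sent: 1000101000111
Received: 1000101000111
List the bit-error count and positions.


XOR: 0000000000000

0 errors (received matches sent)


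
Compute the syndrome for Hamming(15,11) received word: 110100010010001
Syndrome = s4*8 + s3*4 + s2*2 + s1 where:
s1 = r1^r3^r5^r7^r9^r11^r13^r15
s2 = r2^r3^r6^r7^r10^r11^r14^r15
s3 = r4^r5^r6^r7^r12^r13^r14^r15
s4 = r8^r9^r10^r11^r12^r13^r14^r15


s1=1, s2=1, s3=0, s4=1

Syndrome = 11 (error at position 11)


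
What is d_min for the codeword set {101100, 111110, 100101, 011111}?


Comparing all pairs, minimum distance: 2
Can detect 1 errors, correct 0 errors

2


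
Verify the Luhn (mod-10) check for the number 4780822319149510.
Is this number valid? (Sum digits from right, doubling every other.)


Luhn sum = 71
71 mod 10 = 1

Invalid (Luhn sum mod 10 = 1)


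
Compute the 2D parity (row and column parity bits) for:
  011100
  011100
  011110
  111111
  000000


Row parities: 11000
Column parities: 100001

Row P: 11000, Col P: 100001, Corner: 0


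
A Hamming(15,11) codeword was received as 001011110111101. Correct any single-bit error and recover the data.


Syndrome = 0: no error detected

Data: 11110111101 (no errors)


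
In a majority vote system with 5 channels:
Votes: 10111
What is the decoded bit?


Ones: 4 out of 5
Threshold: 3

1 (4/5 voted 1)


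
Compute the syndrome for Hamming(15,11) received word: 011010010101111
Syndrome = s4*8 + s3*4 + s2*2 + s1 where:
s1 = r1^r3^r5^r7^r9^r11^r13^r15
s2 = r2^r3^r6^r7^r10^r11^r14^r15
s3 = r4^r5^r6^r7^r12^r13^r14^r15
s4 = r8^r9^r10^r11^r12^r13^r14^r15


s1=0, s2=1, s3=1, s4=0

Syndrome = 6 (error at position 6)


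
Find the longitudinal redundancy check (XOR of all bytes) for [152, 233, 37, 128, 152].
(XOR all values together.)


XOR chain: 152 ^ 233 ^ 37 ^ 128 ^ 152 = 76

76


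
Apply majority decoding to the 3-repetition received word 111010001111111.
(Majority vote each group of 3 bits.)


Groups: 111, 010, 001, 111, 111
Majority votes: 10011

10011


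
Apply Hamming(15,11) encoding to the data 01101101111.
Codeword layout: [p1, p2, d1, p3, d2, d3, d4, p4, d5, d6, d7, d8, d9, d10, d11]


Parity bits: p1=0, p2=0, p3=0, p4=0

000011001101111


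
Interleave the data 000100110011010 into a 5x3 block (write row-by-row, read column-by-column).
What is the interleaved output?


Matrix:
  000
  100
  110
  011
  010
Read columns: 011000011100010

011000011100010


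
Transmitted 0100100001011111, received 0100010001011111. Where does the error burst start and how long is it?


XOR: 0000110000000000

Burst at position 4, length 2


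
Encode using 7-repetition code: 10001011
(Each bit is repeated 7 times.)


Each bit -> 7 copies

11111110000000000000000000001111111000000011111111111111


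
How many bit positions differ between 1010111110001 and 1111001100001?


XOR: 0101110010000
Count of 1s: 5

5


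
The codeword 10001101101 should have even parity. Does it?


Number of 1s: 6

Yes, parity is correct (6 ones)


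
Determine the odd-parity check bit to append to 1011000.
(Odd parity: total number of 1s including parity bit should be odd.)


Number of 1s in data: 3
Parity bit: 0

0


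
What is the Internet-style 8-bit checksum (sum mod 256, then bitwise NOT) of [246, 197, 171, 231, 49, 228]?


Sum = 1122 mod 256 = 98
Complement = 157

157


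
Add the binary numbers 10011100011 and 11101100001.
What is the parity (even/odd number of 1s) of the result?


10011100011 = 1251
11101100001 = 1889
Sum = 3140 = 110001000100
1s count = 4

even parity (4 ones in 110001000100)


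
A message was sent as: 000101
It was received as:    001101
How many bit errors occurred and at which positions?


XOR: 001000

1 error(s) at position(s): 2


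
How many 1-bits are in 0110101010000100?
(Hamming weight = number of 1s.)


Counting 1s in 0110101010000100

6


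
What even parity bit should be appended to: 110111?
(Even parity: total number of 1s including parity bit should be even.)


Number of 1s in data: 5
Parity bit: 1

1


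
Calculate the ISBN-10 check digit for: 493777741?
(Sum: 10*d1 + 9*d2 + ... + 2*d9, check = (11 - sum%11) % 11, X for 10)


Weighted sum: 313
313 mod 11 = 5

Check digit: 6


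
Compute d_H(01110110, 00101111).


XOR: 01011001
Count of 1s: 4

4


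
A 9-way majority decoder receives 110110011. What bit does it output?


Ones: 6 out of 9
Threshold: 5

1 (6/9 voted 1)


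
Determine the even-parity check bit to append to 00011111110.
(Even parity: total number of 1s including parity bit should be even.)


Number of 1s in data: 7
Parity bit: 1

1


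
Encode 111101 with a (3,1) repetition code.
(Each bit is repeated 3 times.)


Each bit -> 3 copies

111111111111000111


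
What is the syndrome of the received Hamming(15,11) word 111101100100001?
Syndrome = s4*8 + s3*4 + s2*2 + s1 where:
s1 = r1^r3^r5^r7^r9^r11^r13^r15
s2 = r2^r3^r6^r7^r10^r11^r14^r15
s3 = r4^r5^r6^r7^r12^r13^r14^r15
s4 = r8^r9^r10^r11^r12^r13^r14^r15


s1=0, s2=0, s3=0, s4=0

Syndrome = 0 (no error)


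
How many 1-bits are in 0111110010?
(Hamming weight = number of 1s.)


Counting 1s in 0111110010

6


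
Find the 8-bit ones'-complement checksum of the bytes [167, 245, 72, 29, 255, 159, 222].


Sum = 1149 mod 256 = 125
Complement = 130

130


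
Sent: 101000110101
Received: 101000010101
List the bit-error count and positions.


XOR: 000000100000

1 error(s) at position(s): 6


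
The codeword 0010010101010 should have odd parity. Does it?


Number of 1s: 5

Yes, parity is correct (5 ones)


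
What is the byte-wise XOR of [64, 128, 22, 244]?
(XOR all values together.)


XOR chain: 64 ^ 128 ^ 22 ^ 244 = 34

34


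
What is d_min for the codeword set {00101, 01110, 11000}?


Comparing all pairs, minimum distance: 3
Can detect 2 errors, correct 1 errors

3


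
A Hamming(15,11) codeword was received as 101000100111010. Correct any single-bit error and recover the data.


Syndrome = 6: error at position 6

Data: 10110111010 (corrected bit 6)


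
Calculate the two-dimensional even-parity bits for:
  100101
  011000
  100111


Row parities: 100
Column parities: 011010

Row P: 100, Col P: 011010, Corner: 1


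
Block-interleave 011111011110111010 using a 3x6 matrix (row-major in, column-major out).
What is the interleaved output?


Matrix:
  011111
  011110
  111010
Read columns: 001111111110111100

001111111110111100


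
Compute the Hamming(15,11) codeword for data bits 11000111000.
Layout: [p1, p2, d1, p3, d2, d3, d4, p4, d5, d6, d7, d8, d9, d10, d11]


Parity bits: p1=1, p2=1, p3=0, p4=1

111010010111000


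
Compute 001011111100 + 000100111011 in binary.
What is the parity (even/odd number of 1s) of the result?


001011111100 = 764
000100111011 = 315
Sum = 1079 = 10000110111
1s count = 6

even parity (6 ones in 10000110111)


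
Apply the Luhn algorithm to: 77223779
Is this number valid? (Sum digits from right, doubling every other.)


Luhn sum = 45
45 mod 10 = 5

Invalid (Luhn sum mod 10 = 5)


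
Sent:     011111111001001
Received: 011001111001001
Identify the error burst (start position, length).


XOR: 000110000000000

Burst at position 3, length 2


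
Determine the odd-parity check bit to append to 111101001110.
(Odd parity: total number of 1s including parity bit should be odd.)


Number of 1s in data: 8
Parity bit: 1

1


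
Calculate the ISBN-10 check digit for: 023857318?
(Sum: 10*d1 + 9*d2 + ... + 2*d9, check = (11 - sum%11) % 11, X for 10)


Weighted sum: 194
194 mod 11 = 7

Check digit: 4


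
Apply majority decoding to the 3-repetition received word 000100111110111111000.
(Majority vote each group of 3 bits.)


Groups: 000, 100, 111, 110, 111, 111, 000
Majority votes: 0011110

0011110


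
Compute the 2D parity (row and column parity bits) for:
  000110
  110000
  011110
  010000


Row parities: 0001
Column parities: 111000

Row P: 0001, Col P: 111000, Corner: 1


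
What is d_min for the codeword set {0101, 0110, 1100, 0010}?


Comparing all pairs, minimum distance: 1
Can detect 0 errors, correct 0 errors

1


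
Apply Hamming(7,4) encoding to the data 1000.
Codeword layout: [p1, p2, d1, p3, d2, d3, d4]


Parity bits: p1=1, p2=1, p3=0

1110000


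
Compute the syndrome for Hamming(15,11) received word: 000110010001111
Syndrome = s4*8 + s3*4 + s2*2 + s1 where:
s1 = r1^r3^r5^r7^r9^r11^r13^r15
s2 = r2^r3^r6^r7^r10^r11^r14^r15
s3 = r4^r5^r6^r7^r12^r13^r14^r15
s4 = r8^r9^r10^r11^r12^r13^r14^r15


s1=1, s2=0, s3=0, s4=1

Syndrome = 9 (error at position 9)


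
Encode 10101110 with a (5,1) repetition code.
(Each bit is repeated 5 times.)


Each bit -> 5 copies

1111100000111110000011111111111111100000


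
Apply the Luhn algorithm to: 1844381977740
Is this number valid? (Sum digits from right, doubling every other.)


Luhn sum = 67
67 mod 10 = 7

Invalid (Luhn sum mod 10 = 7)


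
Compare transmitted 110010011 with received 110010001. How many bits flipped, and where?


XOR: 000000010

1 error(s) at position(s): 7


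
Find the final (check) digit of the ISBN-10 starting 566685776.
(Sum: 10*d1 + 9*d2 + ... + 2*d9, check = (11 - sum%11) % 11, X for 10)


Weighted sum: 328
328 mod 11 = 9

Check digit: 2


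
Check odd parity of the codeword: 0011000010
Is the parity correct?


Number of 1s: 3

Yes, parity is correct (3 ones)


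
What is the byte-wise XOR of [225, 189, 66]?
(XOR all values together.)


XOR chain: 225 ^ 189 ^ 66 = 30

30


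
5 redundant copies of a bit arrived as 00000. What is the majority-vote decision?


Ones: 0 out of 5
Threshold: 3

0 (0/5 voted 1)


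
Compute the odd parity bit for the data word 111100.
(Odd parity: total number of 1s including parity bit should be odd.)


Number of 1s in data: 4
Parity bit: 1

1


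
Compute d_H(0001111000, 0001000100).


XOR: 0000111100
Count of 1s: 4

4


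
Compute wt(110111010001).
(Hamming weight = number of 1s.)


Counting 1s in 110111010001

7


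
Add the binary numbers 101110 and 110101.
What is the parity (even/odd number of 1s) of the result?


101110 = 46
110101 = 53
Sum = 99 = 1100011
1s count = 4

even parity (4 ones in 1100011)


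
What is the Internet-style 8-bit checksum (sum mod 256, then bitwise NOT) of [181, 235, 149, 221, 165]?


Sum = 951 mod 256 = 183
Complement = 72

72


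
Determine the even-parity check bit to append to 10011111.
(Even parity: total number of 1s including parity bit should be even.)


Number of 1s in data: 6
Parity bit: 0

0


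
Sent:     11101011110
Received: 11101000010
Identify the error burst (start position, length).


XOR: 00000011100

Burst at position 6, length 3


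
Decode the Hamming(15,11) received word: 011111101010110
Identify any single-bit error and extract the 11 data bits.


Syndrome = 0: no error detected

Data: 11111010110 (no errors)


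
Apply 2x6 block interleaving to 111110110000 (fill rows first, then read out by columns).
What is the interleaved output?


Matrix:
  111110
  110000
Read columns: 111110101000

111110101000


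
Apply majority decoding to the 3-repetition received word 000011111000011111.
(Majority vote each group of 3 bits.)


Groups: 000, 011, 111, 000, 011, 111
Majority votes: 011011

011011


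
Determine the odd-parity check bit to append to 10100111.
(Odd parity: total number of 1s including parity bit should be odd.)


Number of 1s in data: 5
Parity bit: 0

0


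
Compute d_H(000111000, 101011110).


XOR: 101100110
Count of 1s: 5

5


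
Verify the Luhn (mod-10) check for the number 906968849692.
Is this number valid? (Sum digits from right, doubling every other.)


Luhn sum = 69
69 mod 10 = 9

Invalid (Luhn sum mod 10 = 9)


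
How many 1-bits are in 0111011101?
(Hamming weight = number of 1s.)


Counting 1s in 0111011101

7


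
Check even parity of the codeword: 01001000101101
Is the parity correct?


Number of 1s: 6

Yes, parity is correct (6 ones)


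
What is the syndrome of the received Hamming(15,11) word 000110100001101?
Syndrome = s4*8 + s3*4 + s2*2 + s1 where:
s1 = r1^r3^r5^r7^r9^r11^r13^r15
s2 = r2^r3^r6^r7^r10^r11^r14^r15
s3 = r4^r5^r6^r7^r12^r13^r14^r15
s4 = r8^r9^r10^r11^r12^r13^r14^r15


s1=0, s2=0, s3=0, s4=1

Syndrome = 8 (error at position 8)


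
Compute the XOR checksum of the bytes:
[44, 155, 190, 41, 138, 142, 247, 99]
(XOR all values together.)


XOR chain: 44 ^ 155 ^ 190 ^ 41 ^ 138 ^ 142 ^ 247 ^ 99 = 176

176


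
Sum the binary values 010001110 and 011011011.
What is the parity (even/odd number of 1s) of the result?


010001110 = 142
011011011 = 219
Sum = 361 = 101101001
1s count = 5

odd parity (5 ones in 101101001)


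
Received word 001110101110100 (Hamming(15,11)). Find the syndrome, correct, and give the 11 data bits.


Syndrome = 0: no error detected

Data: 11011110100 (no errors)


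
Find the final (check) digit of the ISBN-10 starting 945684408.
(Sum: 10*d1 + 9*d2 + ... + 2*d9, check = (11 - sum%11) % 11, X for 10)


Weighted sum: 308
308 mod 11 = 0

Check digit: 0


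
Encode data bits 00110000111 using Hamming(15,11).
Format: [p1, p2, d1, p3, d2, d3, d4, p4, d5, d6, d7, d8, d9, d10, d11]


Parity bits: p1=1, p2=0, p3=1, p4=1

100101110000111


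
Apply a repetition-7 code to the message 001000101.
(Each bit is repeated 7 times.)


Each bit -> 7 copies

000000000000001111111000000000000000000000111111100000001111111


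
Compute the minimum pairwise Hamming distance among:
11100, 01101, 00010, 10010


Comparing all pairs, minimum distance: 1
Can detect 0 errors, correct 0 errors

1


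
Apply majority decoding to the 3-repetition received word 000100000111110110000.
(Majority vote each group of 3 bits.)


Groups: 000, 100, 000, 111, 110, 110, 000
Majority votes: 0001110

0001110


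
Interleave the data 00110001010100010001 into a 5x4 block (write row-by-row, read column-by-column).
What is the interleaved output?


Matrix:
  0011
  0001
  0101
  0001
  0001
Read columns: 00000001001000011111

00000001001000011111


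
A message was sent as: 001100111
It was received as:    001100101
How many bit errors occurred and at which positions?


XOR: 000000010

1 error(s) at position(s): 7


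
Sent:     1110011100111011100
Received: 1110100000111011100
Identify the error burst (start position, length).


XOR: 0000111100000000000

Burst at position 4, length 4


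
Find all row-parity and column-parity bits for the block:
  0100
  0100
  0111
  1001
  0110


Row parities: 11100
Column parities: 1000

Row P: 11100, Col P: 1000, Corner: 1


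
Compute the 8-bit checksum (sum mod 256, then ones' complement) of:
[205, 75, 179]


Sum = 459 mod 256 = 203
Complement = 52

52


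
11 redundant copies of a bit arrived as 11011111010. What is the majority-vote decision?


Ones: 8 out of 11
Threshold: 6

1 (8/11 voted 1)


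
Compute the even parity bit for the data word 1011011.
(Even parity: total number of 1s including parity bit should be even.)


Number of 1s in data: 5
Parity bit: 1

1


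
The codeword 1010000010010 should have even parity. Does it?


Number of 1s: 4

Yes, parity is correct (4 ones)


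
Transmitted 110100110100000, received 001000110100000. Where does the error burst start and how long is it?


XOR: 111100000000000

Burst at position 0, length 4


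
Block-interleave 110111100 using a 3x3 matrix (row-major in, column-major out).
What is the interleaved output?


Matrix:
  110
  111
  100
Read columns: 111110010

111110010


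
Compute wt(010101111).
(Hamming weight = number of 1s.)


Counting 1s in 010101111

6


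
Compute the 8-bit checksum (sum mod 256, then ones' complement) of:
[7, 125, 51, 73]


Sum = 256 mod 256 = 0
Complement = 255

255


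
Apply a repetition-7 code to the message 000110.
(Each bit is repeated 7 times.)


Each bit -> 7 copies

000000000000000000000111111111111110000000


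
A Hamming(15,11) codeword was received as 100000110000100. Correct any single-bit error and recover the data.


Syndrome = 3: error at position 3

Data: 10010000100 (corrected bit 3)


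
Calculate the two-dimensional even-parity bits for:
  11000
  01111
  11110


Row parities: 000
Column parities: 01001

Row P: 000, Col P: 01001, Corner: 0


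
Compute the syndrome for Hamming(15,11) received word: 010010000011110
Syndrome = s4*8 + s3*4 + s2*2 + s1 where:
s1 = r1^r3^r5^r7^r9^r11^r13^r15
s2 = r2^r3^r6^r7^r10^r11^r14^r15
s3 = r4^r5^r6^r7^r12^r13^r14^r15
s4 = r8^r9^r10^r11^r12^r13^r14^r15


s1=1, s2=1, s3=0, s4=0

Syndrome = 3 (error at position 3)


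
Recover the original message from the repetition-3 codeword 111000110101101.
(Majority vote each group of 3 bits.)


Groups: 111, 000, 110, 101, 101
Majority votes: 10111

10111


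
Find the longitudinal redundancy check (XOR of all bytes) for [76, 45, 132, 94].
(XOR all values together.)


XOR chain: 76 ^ 45 ^ 132 ^ 94 = 187

187


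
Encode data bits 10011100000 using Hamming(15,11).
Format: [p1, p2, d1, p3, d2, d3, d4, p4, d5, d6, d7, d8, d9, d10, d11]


Parity bits: p1=1, p2=1, p3=1, p4=0

111100101100000


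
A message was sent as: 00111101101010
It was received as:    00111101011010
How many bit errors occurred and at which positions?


XOR: 00000000110000

2 error(s) at position(s): 8, 9


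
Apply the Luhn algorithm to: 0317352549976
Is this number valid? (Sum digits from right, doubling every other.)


Luhn sum = 52
52 mod 10 = 2

Invalid (Luhn sum mod 10 = 2)


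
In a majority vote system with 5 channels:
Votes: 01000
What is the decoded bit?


Ones: 1 out of 5
Threshold: 3

0 (1/5 voted 1)


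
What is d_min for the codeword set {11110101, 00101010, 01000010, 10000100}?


Comparing all pairs, minimum distance: 3
Can detect 2 errors, correct 1 errors

3


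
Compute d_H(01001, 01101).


XOR: 00100
Count of 1s: 1

1


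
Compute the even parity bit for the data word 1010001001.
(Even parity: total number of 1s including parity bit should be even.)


Number of 1s in data: 4
Parity bit: 0

0


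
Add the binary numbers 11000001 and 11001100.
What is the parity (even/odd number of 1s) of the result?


11000001 = 193
11001100 = 204
Sum = 397 = 110001101
1s count = 5

odd parity (5 ones in 110001101)


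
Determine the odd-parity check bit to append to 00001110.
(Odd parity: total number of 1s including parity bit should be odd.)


Number of 1s in data: 3
Parity bit: 0

0


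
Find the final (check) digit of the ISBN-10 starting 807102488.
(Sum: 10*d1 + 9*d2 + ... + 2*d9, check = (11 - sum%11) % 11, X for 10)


Weighted sum: 209
209 mod 11 = 0

Check digit: 0


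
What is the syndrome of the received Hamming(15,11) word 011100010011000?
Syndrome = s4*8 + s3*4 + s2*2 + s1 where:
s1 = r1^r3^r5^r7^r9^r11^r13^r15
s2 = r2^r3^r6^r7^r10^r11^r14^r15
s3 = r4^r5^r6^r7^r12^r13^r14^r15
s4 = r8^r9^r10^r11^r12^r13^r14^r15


s1=0, s2=1, s3=0, s4=1

Syndrome = 10 (error at position 10)


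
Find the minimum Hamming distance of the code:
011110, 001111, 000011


Comparing all pairs, minimum distance: 2
Can detect 1 errors, correct 0 errors

2


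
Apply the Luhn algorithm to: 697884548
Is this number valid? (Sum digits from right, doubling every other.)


Luhn sum = 66
66 mod 10 = 6

Invalid (Luhn sum mod 10 = 6)


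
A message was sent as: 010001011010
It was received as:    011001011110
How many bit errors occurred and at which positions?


XOR: 001000000100

2 error(s) at position(s): 2, 9


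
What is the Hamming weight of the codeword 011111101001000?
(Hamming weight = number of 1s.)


Counting 1s in 011111101001000

8


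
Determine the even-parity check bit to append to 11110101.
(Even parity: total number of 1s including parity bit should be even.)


Number of 1s in data: 6
Parity bit: 0

0


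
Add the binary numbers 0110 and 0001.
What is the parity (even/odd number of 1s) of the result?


0110 = 6
0001 = 1
Sum = 7 = 111
1s count = 3

odd parity (3 ones in 111)


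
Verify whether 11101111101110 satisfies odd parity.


Number of 1s: 11

Yes, parity is correct (11 ones)


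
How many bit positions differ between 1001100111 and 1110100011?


XOR: 0111000100
Count of 1s: 4

4


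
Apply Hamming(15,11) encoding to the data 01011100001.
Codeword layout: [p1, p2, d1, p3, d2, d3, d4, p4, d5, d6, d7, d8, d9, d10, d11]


Parity bits: p1=0, p2=1, p3=1, p4=1

010110111100001


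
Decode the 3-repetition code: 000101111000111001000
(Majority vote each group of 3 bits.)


Groups: 000, 101, 111, 000, 111, 001, 000
Majority votes: 0110100

0110100


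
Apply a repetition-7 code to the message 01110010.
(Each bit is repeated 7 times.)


Each bit -> 7 copies

00000001111111111111111111110000000000000011111110000000


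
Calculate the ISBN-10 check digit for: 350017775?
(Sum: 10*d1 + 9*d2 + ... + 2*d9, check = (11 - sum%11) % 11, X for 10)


Weighted sum: 175
175 mod 11 = 10

Check digit: 1


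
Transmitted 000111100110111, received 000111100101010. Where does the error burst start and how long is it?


XOR: 000000000011101

Burst at position 10, length 5


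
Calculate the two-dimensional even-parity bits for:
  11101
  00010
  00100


Row parities: 011
Column parities: 11011

Row P: 011, Col P: 11011, Corner: 0


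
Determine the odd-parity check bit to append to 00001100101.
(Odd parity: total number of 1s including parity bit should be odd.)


Number of 1s in data: 4
Parity bit: 1

1


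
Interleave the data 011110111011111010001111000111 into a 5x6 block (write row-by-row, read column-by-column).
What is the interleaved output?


Matrix:
  011110
  111011
  111010
  001111
  000111
Read columns: 011001110011110100111111101011

011001110011110100111111101011


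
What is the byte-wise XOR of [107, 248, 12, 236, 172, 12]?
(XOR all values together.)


XOR chain: 107 ^ 248 ^ 12 ^ 236 ^ 172 ^ 12 = 211

211


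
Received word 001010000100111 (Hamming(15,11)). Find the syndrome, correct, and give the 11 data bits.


Syndrome = 0: no error detected

Data: 11000100111 (no errors)


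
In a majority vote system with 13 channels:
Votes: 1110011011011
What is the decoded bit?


Ones: 9 out of 13
Threshold: 7

1 (9/13 voted 1)


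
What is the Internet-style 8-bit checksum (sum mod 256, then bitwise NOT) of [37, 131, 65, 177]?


Sum = 410 mod 256 = 154
Complement = 101

101


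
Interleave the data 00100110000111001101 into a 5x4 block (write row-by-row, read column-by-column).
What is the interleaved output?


Matrix:
  0010
  0110
  0001
  1100
  1101
Read columns: 00011010111100000101

00011010111100000101


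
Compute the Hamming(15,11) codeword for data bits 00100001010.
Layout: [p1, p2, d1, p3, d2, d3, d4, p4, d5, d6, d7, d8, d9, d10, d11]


Parity bits: p1=0, p2=0, p3=1, p4=0

000101000001010


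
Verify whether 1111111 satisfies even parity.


Number of 1s: 7

No, parity error (7 ones)


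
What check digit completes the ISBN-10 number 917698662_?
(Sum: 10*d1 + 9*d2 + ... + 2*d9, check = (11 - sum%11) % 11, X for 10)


Weighted sum: 337
337 mod 11 = 7

Check digit: 4


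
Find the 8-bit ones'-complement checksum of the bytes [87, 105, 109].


Sum = 301 mod 256 = 45
Complement = 210

210


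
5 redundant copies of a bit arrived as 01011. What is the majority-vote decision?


Ones: 3 out of 5
Threshold: 3

1 (3/5 voted 1)


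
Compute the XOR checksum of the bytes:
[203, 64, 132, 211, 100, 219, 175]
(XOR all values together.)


XOR chain: 203 ^ 64 ^ 132 ^ 211 ^ 100 ^ 219 ^ 175 = 204

204


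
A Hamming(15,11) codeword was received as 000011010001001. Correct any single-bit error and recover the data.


Syndrome = 8: error at position 8

Data: 01100001001 (corrected bit 8)


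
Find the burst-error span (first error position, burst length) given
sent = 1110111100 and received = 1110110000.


XOR: 0000001100

Burst at position 6, length 2


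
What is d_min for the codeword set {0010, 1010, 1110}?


Comparing all pairs, minimum distance: 1
Can detect 0 errors, correct 0 errors

1


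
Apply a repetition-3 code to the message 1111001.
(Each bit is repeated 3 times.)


Each bit -> 3 copies

111111111111000000111
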